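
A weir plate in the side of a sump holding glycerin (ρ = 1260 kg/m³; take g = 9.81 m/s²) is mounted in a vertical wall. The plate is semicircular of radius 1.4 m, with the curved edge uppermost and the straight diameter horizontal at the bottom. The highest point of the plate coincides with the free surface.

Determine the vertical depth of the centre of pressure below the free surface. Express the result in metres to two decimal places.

γ = ρg = 1260 × 9.81 / 1000 = 12.3606 kN/m³.
The centroid lies 4r/(3π) = 0.594178 m above the diameter, so r − 4r/(3π) = 1.4 − 0.594178 = 0.805822 m below the topmost point, so the centroid depth is h_c = 0.805822 m.
A = πr²/2 = π × 1.4²/2 = 3.07876 m².
Resultant F = γ·h_c·A = 12.3606 × 0.805822 × 3.07876 = 30.6658 kN.
I_c = (π/8 − 8/(9π))·r⁴ = 0.109757 × 1.4⁴ = 0.421642 m⁴.
Centre of pressure: y_p = y_c + I_c/(y_c·A) = 0.805822 + 0.421642/(0.805822 × 3.07876) = 0.805822 + 0.169953 = 0.975775 m along the plane.

h_p = 0.98 m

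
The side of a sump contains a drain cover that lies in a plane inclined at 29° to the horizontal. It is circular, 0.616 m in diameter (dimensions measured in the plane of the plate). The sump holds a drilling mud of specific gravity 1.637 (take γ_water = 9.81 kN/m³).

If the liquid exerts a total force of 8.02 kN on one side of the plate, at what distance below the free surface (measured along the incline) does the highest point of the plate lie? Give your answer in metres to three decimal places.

γ = 1.637 × 9.81 = 16.05897 kN/m³.
A = π(0.308)² = 0.298024 m².
From F = γ·h_c·A, the centroid depth is h_c = 8.02/(16.05897 × 0.298024) = 1.67574 m.
Let θ = 29° be the plate's angle to the horizontal; measure y along the incline from where the plane meets the free surface. Vertical depth h = y·sinθ with sinθ = 0.484810.
Along the incline, y_c = h_c/sinθ = 1.67574/0.484810 = 3.45649 m.
The centroid is at the centre, 0.308 m below the top of the plate, so the highest point sits at y_top = 3.45649 − 0.308 = 3.14849 m along the incline.

y_top ≈ 3.148 m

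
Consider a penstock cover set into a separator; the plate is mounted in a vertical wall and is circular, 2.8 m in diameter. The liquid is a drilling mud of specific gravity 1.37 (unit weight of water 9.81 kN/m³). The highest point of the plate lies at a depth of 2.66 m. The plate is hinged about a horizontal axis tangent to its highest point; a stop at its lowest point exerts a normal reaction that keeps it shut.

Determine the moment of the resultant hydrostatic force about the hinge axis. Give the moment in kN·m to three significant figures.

γ = 1.37 × 9.81 = 13.4397 kN/m³.
The centroid is at the centre, 1.4 m below the top of the plate, so the centroid depth is h_c = 2.66 + 1.4 = 4.06 m.
A = π(1.4)² = 6.15752 m².
Resultant F = γ·h_c·A = 13.4397 × 4.06 × 6.15752 = 335.986 kN.
I_c = πr⁴/4 = π × 1.4⁴/4 = 3.01719 m⁴.
Centre of pressure: y_p = y_c + I_c/(y_c·A) = 4.06 + 3.01719/(4.06 × 6.15752) = 4.06 + 0.12069 = 4.18069 m along the plane.
The resultant acts 1.4 + 0.12069 = 1.52069 m (along the plate) below the hinge at the top edge, so the moment about the hinge is M = F × 1.52069 = 335.986 × 1.52069 = 510.931 kN·m.

M ≈ 511 kN·m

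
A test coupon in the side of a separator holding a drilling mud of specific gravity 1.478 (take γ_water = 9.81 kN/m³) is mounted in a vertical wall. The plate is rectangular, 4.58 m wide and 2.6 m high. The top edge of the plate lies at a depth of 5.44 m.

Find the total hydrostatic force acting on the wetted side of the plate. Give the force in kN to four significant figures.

γ = 1.478 × 9.81 = 14.49918 kN/m³.
The centroid lies 2.6/2 = 1.3 m below the top edge, so the centroid depth is h_c = 5.44 + 1.3 = 6.74 m.
A = 4.58 × 2.6 = 11.908 m².
Resultant F = γ·h_c·A = 14.49918 × 6.74 × 11.908 = 1163.7 kN.

F ≈ 1164 kN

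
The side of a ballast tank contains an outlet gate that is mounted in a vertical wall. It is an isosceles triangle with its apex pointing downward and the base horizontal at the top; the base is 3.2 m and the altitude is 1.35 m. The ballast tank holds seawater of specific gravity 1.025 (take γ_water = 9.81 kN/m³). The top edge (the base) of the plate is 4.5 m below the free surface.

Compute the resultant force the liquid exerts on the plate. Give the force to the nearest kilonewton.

γ = 1.025 × 9.81 = 10.05525 kN/m³.
With the apex down, the centroid sits h/3 = 1.35/3 = 0.45 m below the base (the top edge), so the centroid depth is h_c = 4.5 + 0.45 = 4.95 m.
A = ½ × 3.2 × 1.35 = 2.16 m².
Resultant F = γ·h_c·A = 10.05525 × 4.95 × 2.16 = 107.511 kN.

F ≈ 108 kN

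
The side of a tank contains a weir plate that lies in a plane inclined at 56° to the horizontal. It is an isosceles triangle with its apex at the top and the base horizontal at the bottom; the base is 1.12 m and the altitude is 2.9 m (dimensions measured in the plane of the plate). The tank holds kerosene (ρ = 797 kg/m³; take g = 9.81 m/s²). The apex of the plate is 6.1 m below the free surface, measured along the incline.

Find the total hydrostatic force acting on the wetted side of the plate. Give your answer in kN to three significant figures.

F ≈ 84.6 kN

γ = ρg = 797 × 9.81 / 1000 = 7.81857 kN/m³.
Let θ = 56° be the plate's angle to the horizontal; measure y along the incline from where the plane meets the free surface. Vertical depth h = y·sinθ with sinθ = 0.829038.
With the apex up, the centroid sits 2h/3 = 2 × 2.9/3 = 1.93333 m below the apex, so y_c = 6.1 + 1.93333 = 8.03333 m and h_c = 8.03333 × 0.829038 = 6.65994 m.
A = ½ × 1.12 × 2.9 = 1.624 m².
Resultant F = γ·h_c·A = 7.81857 × 6.65994 × 1.624 = 84.5636 kN.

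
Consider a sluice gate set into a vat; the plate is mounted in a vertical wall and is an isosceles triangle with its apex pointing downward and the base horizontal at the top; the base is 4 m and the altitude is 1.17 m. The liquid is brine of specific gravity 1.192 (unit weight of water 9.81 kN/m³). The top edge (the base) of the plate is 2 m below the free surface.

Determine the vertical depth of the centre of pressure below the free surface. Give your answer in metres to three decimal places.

h_p = 2.422 m

γ = 1.192 × 9.81 = 11.69352 kN/m³.
With the apex down, the centroid sits h/3 = 1.17/3 = 0.39 m below the base (the top edge), so the centroid depth is h_c = 2 + 0.39 = 2.39 m.
A = ½ × 4 × 1.17 = 2.34 m².
Resultant F = γ·h_c·A = 11.69352 × 2.39 × 2.34 = 65.3972 kN.
I_c = b·h³/36 = 4 × 1.17³/36 = 0.177957 m⁴.
Centre of pressure: y_p = y_c + I_c/(y_c·A) = 2.39 + 0.177957/(2.39 × 2.34) = 2.39 + 0.0318201 = 2.42182 m along the plane.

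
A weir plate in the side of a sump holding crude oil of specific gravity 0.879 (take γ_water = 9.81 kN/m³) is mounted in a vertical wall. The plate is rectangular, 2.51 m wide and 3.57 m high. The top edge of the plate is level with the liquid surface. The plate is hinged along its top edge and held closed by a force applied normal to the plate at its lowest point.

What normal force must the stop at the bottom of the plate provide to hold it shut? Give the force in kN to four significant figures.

γ = 0.879 × 9.81 = 8.62299 kN/m³.
The centroid lies 3.57/2 = 1.785 m below the top edge, so the centroid depth is h_c = 1.785 m.
A = 2.51 × 3.57 = 8.9607 m².
Resultant F = γ·h_c·A = 8.62299 × 1.785 × 8.9607 = 137.923 kN.
I_c = b·h³/12 = 2.51 × 3.57³/12 = 9.51694 m⁴.
Centre of pressure: y_p = y_c + I_c/(y_c·A) = 1.785 + 9.51694/(1.785 × 8.9607) = 1.785 + 0.595 = 2.38 m along the plane.
The resultant acts 1.785 + 0.595 = 2.38 m (along the plate) below the hinge at the top edge, so the moment about the hinge is M = F × 2.38 = 137.923 × 2.38 = 328.257 kN·m.
A normal force at the bottom, 3.57 m from the hinge, must supply this moment: P = 328.257/3.57 = 91.9487 kN.

P ≈ 91.95 kN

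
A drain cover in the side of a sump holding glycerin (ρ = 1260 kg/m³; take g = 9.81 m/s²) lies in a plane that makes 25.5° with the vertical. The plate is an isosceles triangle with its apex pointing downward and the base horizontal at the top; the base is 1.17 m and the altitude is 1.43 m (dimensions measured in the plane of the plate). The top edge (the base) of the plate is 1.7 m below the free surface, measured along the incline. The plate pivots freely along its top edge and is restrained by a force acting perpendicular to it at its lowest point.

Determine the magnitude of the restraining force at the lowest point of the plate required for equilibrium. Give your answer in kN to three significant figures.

P ≈ 7.51 kN

γ = ρg = 1260 × 9.81 / 1000 = 12.3606 kN/m³.
The plate makes 25.5° with the vertical, i.e. θ = 90° − 25.5° = 64.5° to the horizontal. Measuring y along the incline from the free-surface line, vertical depth h = y·sinθ with sinθ = 0.902585.
With the apex down, the centroid sits h/3 = 1.43/3 = 0.476667 m below the base (the top edge), so y_c = 1.7 + 0.476667 = 2.17667 m and h_c = 2.17667 × 0.902585 = 1.96463 m.
A = ½ × 1.17 × 1.43 = 0.83655 m².
Resultant F = γ·h_c·A = 12.3606 × 1.96463 × 0.83655 = 20.3148 kN.
I_c = b·h³/36 = 1.17 × 1.43³/36 = 0.0950367 m⁴.
Centre of pressure: y_p = y_c + I_c/(y_c·A) = 2.17667 + 0.0950367/(2.17667 × 0.83655) = 2.17667 + 0.0521924 = 2.22886 m along the plane.
The resultant acts 0.476667 + 0.0521924 = 0.528859 m (along the plate) below the hinge at the top edge, so the moment about the hinge is M = F × 0.528859 = 20.3148 × 0.528859 = 10.7437 kN·m.
A normal force at the bottom, 1.43 m from the hinge, must supply this moment: P = 10.7437/1.43 = 7.51308 kN.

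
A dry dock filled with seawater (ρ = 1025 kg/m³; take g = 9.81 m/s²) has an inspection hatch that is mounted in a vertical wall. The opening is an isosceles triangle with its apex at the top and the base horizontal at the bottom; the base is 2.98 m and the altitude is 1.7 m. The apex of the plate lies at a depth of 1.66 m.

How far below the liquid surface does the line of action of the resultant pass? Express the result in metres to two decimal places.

h_p = 2.85 m

γ = ρg = 1025 × 9.81 / 1000 = 10.05525 kN/m³.
With the apex up, the centroid sits 2h/3 = 2 × 1.7/3 = 1.13333 m below the apex, so the centroid depth is h_c = 1.66 + 1.13333 = 2.79333 m.
A = ½ × 2.98 × 1.7 = 2.533 m².
Resultant F = γ·h_c·A = 10.05525 × 2.79333 × 2.533 = 71.146 kN.
I_c = b·h³/36 = 2.98 × 1.7³/36 = 0.406687 m⁴.
Centre of pressure: y_p = y_c + I_c/(y_c·A) = 2.79333 + 0.406687/(2.79333 × 2.533) = 2.79333 + 0.0574782 = 2.85081 m along the plane.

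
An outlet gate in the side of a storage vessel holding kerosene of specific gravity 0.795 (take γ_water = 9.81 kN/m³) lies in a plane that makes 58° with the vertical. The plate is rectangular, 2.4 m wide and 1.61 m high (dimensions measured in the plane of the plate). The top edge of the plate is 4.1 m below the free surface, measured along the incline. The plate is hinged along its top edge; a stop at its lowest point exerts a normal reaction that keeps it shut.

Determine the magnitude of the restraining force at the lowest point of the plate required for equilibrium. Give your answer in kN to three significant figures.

γ = 0.795 × 9.81 = 7.79895 kN/m³.
The plate makes 58° with the vertical, i.e. θ = 90° − 58° = 32° to the horizontal. Measuring y along the incline from the free-surface line, vertical depth h = y·sinθ with sinθ = 0.529919.
The centroid lies 1.61/2 = 0.805 m below the top edge, so y_c = 4.1 + 0.805 = 4.905 m and h_c = 4.905 × 0.529919 = 2.59925 m.
A = 2.4 × 1.61 = 3.864 m².
Resultant F = γ·h_c·A = 7.79895 × 2.59925 × 3.864 = 78.3288 kN.
I_c = b·h³/12 = 2.4 × 1.61³/12 = 0.834656 m⁴.
Centre of pressure: y_p = y_c + I_c/(y_c·A) = 4.905 + 0.834656/(4.905 × 3.864) = 4.905 + 0.0440384 = 4.94904 m along the plane.
The resultant acts 0.805 + 0.0440384 = 0.849038 m (along the plate) below the hinge at the top edge, so the moment about the hinge is M = F × 0.849038 = 78.3288 × 0.849038 = 66.5041 kN·m.
A normal force at the bottom, 1.61 m from the hinge, must supply this moment: P = 66.5041/1.61 = 41.3069 kN.

P ≈ 41.3 kN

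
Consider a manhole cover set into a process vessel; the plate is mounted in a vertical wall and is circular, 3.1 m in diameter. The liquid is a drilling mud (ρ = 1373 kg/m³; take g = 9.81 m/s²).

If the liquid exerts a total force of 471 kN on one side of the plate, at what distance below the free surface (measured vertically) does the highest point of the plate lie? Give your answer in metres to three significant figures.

γ = ρg = 1373 × 9.81 / 1000 = 13.46913 kN/m³.
A = π(1.55)² = 7.54768 m².
From F = γ·h_c·A, the centroid depth is h_c = 471/(13.46913 × 7.54768) = 4.63306 m.
The centroid is at the centre, 1.55 m below the top of the plate, so the highest point sits at h_top = 4.63306 − 1.55 = 3.08306 m below the surface.

d_top ≈ 3.08 m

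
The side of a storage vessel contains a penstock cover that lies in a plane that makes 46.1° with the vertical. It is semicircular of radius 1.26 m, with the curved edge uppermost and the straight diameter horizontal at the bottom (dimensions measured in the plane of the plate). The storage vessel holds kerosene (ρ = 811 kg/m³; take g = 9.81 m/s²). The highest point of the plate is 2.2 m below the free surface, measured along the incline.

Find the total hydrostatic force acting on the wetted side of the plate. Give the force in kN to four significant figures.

γ = ρg = 811 × 9.81 / 1000 = 7.95591 kN/m³.
The plate makes 46.1° with the vertical, i.e. θ = 90° − 46.1° = 43.9° to the horizontal. Measuring y along the incline from the free-surface line, vertical depth h = y·sinθ with sinθ = 0.693402.
The centroid lies 4r/(3π) = 0.534761 m above the diameter, so r − 4r/(3π) = 1.26 − 0.534761 = 0.725239 m below the topmost point, so y_c = 2.2 + 0.725239 = 2.92524 m and h_c = 2.92524 × 0.693402 = 2.02837 m.
A = πr²/2 = π × 1.26²/2 = 2.4938 m².
Resultant F = γ·h_c·A = 7.95591 × 2.02837 × 2.4938 = 40.2438 kN.

F ≈ 40.24 kN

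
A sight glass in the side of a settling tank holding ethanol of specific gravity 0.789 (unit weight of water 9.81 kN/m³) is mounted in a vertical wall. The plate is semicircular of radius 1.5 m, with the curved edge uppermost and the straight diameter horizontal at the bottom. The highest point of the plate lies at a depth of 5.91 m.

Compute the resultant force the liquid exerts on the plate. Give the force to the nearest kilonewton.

F ≈ 185 kN

γ = 0.789 × 9.81 = 7.74009 kN/m³.
The centroid lies 4r/(3π) = 0.63662 m above the diameter, so r − 4r/(3π) = 1.5 − 0.63662 = 0.86338 m below the topmost point, so the centroid depth is h_c = 5.91 + 0.86338 = 6.77338 m.
A = πr²/2 = π × 1.5²/2 = 3.53429 m².
Resultant F = γ·h_c·A = 7.74009 × 6.77338 × 3.53429 = 185.291 kN.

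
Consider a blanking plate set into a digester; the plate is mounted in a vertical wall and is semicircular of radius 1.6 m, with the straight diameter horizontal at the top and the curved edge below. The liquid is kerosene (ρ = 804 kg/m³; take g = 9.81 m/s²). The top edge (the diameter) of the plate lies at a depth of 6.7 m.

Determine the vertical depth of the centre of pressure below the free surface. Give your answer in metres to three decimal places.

γ = ρg = 804 × 9.81 / 1000 = 7.88724 kN/m³.
The centroid of a semicircle lies 4r/(3π) = 0.679061 m from the diameter, here below the top edge, so the centroid depth is h_c = 6.7 + 0.679061 = 7.37906 m.
A = πr²/2 = π × 1.6²/2 = 4.02124 m².
Resultant F = γ·h_c·A = 7.88724 × 7.37906 × 4.02124 = 234.038 kN.
I_c = (π/8 − 8/(9π))·r⁴ = 0.109757 × 1.6⁴ = 0.719303 m⁴.
Centre of pressure: y_p = y_c + I_c/(y_c·A) = 7.37906 + 0.719303/(7.37906 × 4.02124) = 7.37906 + 0.024241 = 7.4033 m along the plane.

h_p = 7.403 m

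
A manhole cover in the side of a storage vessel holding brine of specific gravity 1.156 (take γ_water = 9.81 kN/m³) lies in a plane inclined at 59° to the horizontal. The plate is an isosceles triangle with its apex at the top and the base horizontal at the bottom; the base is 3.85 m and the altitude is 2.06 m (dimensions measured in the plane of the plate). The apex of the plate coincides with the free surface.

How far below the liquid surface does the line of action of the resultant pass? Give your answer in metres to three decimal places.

γ = 1.156 × 9.81 = 11.34036 kN/m³.
Let θ = 59° be the plate's angle to the horizontal; measure y along the incline from where the plane meets the free surface. Vertical depth h = y·sinθ with sinθ = 0.857167.
With the apex up, the centroid sits 2h/3 = 2 × 2.06/3 = 1.37333 m below the apex, so y_c = 1.37333 m and h_c = 1.37333 × 0.857167 = 1.17717 m.
A = ½ × 3.85 × 2.06 = 3.9655 m².
Resultant F = γ·h_c·A = 11.34036 × 1.17717 × 3.9655 = 52.9376 kN.
I_c = b·h³/36 = 3.85 × 2.06³/36 = 0.934889 m⁴.
Centre of pressure: y_p = y_c + I_c/(y_c·A) = 1.37333 + 0.934889/(1.37333 × 3.9655) = 1.37333 + 0.171667 = 1.545 m along the plane.
Vertically, h_p = y_p·sinθ = 1.545 × 0.857167 = 1.32432 m.

h_p = 1.324 m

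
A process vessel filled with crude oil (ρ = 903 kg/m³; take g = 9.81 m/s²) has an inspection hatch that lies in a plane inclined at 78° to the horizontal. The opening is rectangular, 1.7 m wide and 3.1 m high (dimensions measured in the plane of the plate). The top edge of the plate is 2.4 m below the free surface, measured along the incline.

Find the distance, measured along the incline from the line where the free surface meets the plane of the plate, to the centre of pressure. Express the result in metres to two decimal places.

γ = ρg = 903 × 9.81 / 1000 = 8.85843 kN/m³.
Let θ = 78° be the plate's angle to the horizontal; measure y along the incline from where the plane meets the free surface. Vertical depth h = y·sinθ with sinθ = 0.978148.
The centroid lies 3.1/2 = 1.55 m below the top edge, so y_c = 2.4 + 1.55 = 3.95 m and h_c = 3.95 × 0.978148 = 3.86368 m.
A = 1.7 × 3.1 = 5.27 m².
Resultant F = γ·h_c·A = 8.85843 × 3.86368 × 5.27 = 180.372 kN.
I_c = b·h³/12 = 1.7 × 3.1³/12 = 4.22039 m⁴.
Centre of pressure: y_p = y_c + I_c/(y_c·A) = 3.95 + 4.22039/(3.95 × 5.27) = 3.95 + 0.202743 = 4.15274 m along the plane.

y_p = 4.15 m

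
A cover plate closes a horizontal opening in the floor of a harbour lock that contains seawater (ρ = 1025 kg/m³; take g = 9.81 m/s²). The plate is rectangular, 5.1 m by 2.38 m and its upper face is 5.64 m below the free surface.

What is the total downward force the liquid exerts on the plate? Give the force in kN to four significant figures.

γ = ρg = 1025 × 9.81 / 1000 = 10.05525 kN/m³.
The plate is horizontal, so pressure is uniform at p = γ·h = 10.05525 × 5.64 = 56.7116 kN/m².
A = 5.1 × 2.38 = 12.138 m².
F = p·A = 56.7116 × 12.138 = 688.365 kN.

F ≈ 688.4 kN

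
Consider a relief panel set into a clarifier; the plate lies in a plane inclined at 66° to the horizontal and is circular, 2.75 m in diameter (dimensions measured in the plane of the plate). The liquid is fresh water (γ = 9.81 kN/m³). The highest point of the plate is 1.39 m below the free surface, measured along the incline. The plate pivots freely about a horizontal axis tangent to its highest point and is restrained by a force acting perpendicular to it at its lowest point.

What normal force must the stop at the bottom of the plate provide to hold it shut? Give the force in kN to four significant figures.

P ≈ 82.74 kN

γ = 9.81 kN/m³.
Let θ = 66° be the plate's angle to the horizontal; measure y along the incline from where the plane meets the free surface. Vertical depth h = y·sinθ with sinθ = 0.913545.
The centroid is at the centre, 1.375 m below the top of the plate, so y_c = 1.39 + 1.375 = 2.765 m and h_c = 2.765 × 0.913545 = 2.52595 m.
A = π(1.375)² = 5.93957 m².
Resultant F = γ·h_c·A = 9.81 × 2.52595 × 5.93957 = 147.18 kN.
I_c = πr⁴/4 = π × 1.375⁴/4 = 2.80738 m⁴.
Centre of pressure: y_p = y_c + I_c/(y_c·A) = 2.765 + 2.80738/(2.765 × 5.93957) = 2.765 + 0.170943 = 2.93594 m along the plane.
The resultant acts 1.375 + 0.170943 = 1.54594 m (along the plate) below the hinge at the top edge, so the moment about the hinge is M = F × 1.54594 = 147.18 × 1.54594 = 227.531 kN·m.
A normal force at the bottom, 2.75 m from the hinge, must supply this moment: P = 227.531/2.75 = 82.7385 kN.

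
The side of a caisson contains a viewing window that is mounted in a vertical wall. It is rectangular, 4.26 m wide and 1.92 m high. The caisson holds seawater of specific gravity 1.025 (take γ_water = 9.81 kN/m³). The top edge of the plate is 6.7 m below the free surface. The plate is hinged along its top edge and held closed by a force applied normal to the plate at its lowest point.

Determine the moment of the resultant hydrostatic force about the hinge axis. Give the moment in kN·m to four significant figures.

γ = 1.025 × 9.81 = 10.05525 kN/m³.
The centroid lies 1.92/2 = 0.96 m below the top edge, so the centroid depth is h_c = 6.7 + 0.96 = 7.66 m.
A = 4.26 × 1.92 = 8.1792 m².
Resultant F = γ·h_c·A = 10.05525 × 7.66 × 8.1792 = 629.988 kN.
I_c = b·h³/12 = 4.26 × 1.92³/12 = 2.51265 m⁴.
Centre of pressure: y_p = y_c + I_c/(y_c·A) = 7.66 + 2.51265/(7.66 × 8.1792) = 7.66 + 0.0401044 = 7.7001 m along the plane.
The resultant acts 0.96 + 0.0401044 = 1.0001 m (along the plate) below the hinge at the top edge, so the moment about the hinge is M = F × 1.0001 = 629.988 × 1.0001 = 630.051 kN·m.

M ≈ 630.1 kN·m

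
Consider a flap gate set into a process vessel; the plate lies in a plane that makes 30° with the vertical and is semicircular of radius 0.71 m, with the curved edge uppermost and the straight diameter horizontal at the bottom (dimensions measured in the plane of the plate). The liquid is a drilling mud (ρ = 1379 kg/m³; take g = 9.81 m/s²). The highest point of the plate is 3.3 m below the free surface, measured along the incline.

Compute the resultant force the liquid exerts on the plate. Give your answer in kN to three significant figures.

F ≈ 34.4 kN

γ = ρg = 1379 × 9.81 / 1000 = 13.52799 kN/m³.
The plate makes 30° with the vertical, i.e. θ = 90° − 30° = 60° to the horizontal. Measuring y along the incline from the free-surface line, vertical depth h = y·sinθ with sinθ = 0.866025.
The centroid lies 4r/(3π) = 0.301333 m above the diameter, so r − 4r/(3π) = 0.71 − 0.301333 = 0.408667 m below the topmost point, so y_c = 3.3 + 0.408667 = 3.70867 m and h_c = 3.70867 × 0.866025 = 3.2118 m.
A = πr²/2 = π × 0.71²/2 = 0.791838 m².
Resultant F = γ·h_c·A = 13.52799 × 3.2118 × 0.791838 = 34.4047 kN.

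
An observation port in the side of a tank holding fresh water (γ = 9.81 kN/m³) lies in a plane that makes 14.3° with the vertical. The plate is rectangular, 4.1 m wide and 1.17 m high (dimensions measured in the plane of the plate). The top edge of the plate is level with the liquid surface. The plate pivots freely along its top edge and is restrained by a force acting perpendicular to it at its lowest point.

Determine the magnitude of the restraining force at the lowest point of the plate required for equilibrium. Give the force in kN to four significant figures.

P ≈ 17.78 kN

γ = 9.81 kN/m³.
The plate makes 14.3° with the vertical, i.e. θ = 90° − 14.3° = 75.7° to the horizontal. Measuring y along the incline from the free-surface line, vertical depth h = y·sinθ with sinθ = 0.969016.
The centroid lies 1.17/2 = 0.585 m below the top edge, so y_c = 0.585 m and h_c = 0.585 × 0.969016 = 0.566874 m.
A = 4.1 × 1.17 = 4.797 m².
Resultant F = γ·h_c·A = 9.81 × 0.566874 × 4.797 = 26.6763 kN.
I_c = b·h³/12 = 4.1 × 1.17³/12 = 0.547218 m⁴.
Centre of pressure: y_p = y_c + I_c/(y_c·A) = 0.585 + 0.547218/(0.585 × 4.797) = 0.585 + 0.195 = 0.78 m along the plane.
The resultant acts 0.585 + 0.195 = 0.78 m (along the plate) below the hinge at the top edge, so the moment about the hinge is M = F × 0.78 = 26.6763 × 0.78 = 20.8075 kN·m.
A normal force at the bottom, 1.17 m from the hinge, must supply this moment: P = 20.8075/1.17 = 17.7842 kN.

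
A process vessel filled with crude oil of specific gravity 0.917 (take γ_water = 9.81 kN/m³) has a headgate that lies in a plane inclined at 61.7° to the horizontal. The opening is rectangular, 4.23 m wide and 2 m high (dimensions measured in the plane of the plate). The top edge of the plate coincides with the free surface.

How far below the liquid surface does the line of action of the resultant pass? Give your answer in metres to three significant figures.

γ = 0.917 × 9.81 = 8.99577 kN/m³.
Let θ = 61.7° be the plate's angle to the horizontal; measure y along the incline from where the plane meets the free surface. Vertical depth h = y·sinθ with sinθ = 0.880477.
The centroid lies 2/2 = 1 m below the top edge, so y_c = 1 m and h_c = 1 × 0.880477 = 0.880477 m.
A = 4.23 × 2 = 8.46 m².
Resultant F = γ·h_c·A = 8.99577 × 0.880477 × 8.46 = 67.008 kN.
I_c = b·h³/12 = 4.23 × 2³/12 = 2.82 m⁴.
Centre of pressure: y_p = y_c + I_c/(y_c·A) = 1 + 2.82/(1 × 8.46) = 1 + 0.333333 = 1.33333 m along the plane.
Vertically, h_p = y_p·sinθ = 1.33333 × 0.880477 = 1.17397 m.

h_p = 1.17 m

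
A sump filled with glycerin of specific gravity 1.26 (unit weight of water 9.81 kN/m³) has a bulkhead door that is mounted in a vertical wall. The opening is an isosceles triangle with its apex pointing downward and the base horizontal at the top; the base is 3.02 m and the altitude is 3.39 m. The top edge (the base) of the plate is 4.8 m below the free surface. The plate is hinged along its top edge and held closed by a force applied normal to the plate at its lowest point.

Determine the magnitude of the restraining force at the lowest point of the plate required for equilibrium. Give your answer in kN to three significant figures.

γ = 1.26 × 9.81 = 12.3606 kN/m³.
With the apex down, the centroid sits h/3 = 3.39/3 = 1.13 m below the base (the top edge), so the centroid depth is h_c = 4.8 + 1.13 = 5.93 m.
A = ½ × 3.02 × 3.39 = 5.1189 m².
Resultant F = γ·h_c·A = 12.3606 × 5.93 × 5.1189 = 375.207 kN.
I_c = b·h³/36 = 3.02 × 3.39³/36 = 3.26816 m⁴.
Centre of pressure: y_p = y_c + I_c/(y_c·A) = 5.93 + 3.26816/(5.93 × 5.1189) = 5.93 + 0.107664 = 6.03766 m along the plane.
The resultant acts 1.13 + 0.107664 = 1.23766 m (along the plate) below the hinge at the top edge, so the moment about the hinge is M = F × 1.23766 = 375.207 × 1.23766 = 464.379 kN·m.
A normal force at the bottom, 3.39 m from the hinge, must supply this moment: P = 464.379/3.39 = 136.985 kN.

P ≈ 137 kN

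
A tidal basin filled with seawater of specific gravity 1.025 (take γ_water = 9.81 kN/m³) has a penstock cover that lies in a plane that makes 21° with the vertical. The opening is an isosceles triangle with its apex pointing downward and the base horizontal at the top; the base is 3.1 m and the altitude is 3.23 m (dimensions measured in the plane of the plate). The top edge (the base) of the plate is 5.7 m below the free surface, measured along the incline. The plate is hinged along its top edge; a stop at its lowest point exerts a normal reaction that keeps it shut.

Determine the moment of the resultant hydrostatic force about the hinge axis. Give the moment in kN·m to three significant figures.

M ≈ 370 kN·m

γ = 1.025 × 9.81 = 10.05525 kN/m³.
The plate makes 21° with the vertical, i.e. θ = 90° − 21° = 69° to the horizontal. Measuring y along the incline from the free-surface line, vertical depth h = y·sinθ with sinθ = 0.933580.
With the apex down, the centroid sits h/3 = 3.23/3 = 1.07667 m below the base (the top edge), so y_c = 5.7 + 1.07667 = 6.77667 m and h_c = 6.77667 × 0.933580 = 6.32656 m.
A = ½ × 3.1 × 3.23 = 5.0065 m².
Resultant F = γ·h_c·A = 10.05525 × 6.32656 × 5.0065 = 318.489 kN.
I_c = b·h³/36 = 3.1 × 3.23³/36 = 2.9018 m⁴.
Centre of pressure: y_p = y_c + I_c/(y_c·A) = 6.77667 + 2.9018/(6.77667 × 5.0065) = 6.77667 + 0.0855297 = 6.8622 m along the plane.
The resultant acts 1.07667 + 0.0855297 = 1.1622 m (along the plate) below the hinge at the top edge, so the moment about the hinge is M = F × 1.1622 = 318.489 × 1.1622 = 370.148 kN·m.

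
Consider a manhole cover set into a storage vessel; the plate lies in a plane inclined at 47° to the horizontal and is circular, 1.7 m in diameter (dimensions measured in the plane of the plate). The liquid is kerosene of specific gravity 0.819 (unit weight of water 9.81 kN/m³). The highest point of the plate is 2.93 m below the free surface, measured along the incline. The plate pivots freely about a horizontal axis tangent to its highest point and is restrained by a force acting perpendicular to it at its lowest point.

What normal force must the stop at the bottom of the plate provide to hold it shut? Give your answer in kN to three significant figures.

P ≈ 26.6 kN

γ = 0.819 × 9.81 = 8.03439 kN/m³.
Let θ = 47° be the plate's angle to the horizontal; measure y along the incline from where the plane meets the free surface. Vertical depth h = y·sinθ with sinθ = 0.731354.
The centroid is at the centre, 0.85 m below the top of the plate, so y_c = 2.93 + 0.85 = 3.78 m and h_c = 3.78 × 0.731354 = 2.76452 m.
A = π(0.85)² = 2.2698 m².
Resultant F = γ·h_c·A = 8.03439 × 2.76452 × 2.2698 = 50.4151 kN.
I_c = πr⁴/4 = π × 0.85⁴/4 = 0.409983 m⁴.
Centre of pressure: y_p = y_c + I_c/(y_c·A) = 3.78 + 0.409983/(3.78 × 2.2698) = 3.78 + 0.0477844 = 3.82778 m along the plane.
The resultant acts 0.85 + 0.0477844 = 0.897784 m (along the plate) below the hinge at the top edge, so the moment about the hinge is M = F × 0.897784 = 50.4151 × 0.897784 = 45.2619 kN·m.
A normal force at the bottom, 1.7 m from the hinge, must supply this moment: P = 45.2619/1.7 = 26.6246 kN.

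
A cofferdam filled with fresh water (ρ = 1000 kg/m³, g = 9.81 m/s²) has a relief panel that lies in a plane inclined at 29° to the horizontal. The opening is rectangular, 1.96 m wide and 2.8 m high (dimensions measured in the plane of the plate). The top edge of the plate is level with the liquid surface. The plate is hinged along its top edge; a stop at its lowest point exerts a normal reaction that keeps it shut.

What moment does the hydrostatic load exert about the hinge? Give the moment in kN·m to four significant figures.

M ≈ 68.21 kN·m

γ = ρg = 1000 × 9.81 = 9810 N/m³ = 9.81 kN/m³.
Let θ = 29° be the plate's angle to the horizontal; measure y along the incline from where the plane meets the free surface. Vertical depth h = y·sinθ with sinθ = 0.484810.
The centroid lies 2.8/2 = 1.4 m below the top edge, so y_c = 1.4 m and h_c = 1.4 × 0.484810 = 0.678734 m.
A = 1.96 × 2.8 = 5.488 m².
Resultant F = γ·h_c·A = 9.81 × 0.678734 × 5.488 = 36.5412 kN.
I_c = b·h³/12 = 1.96 × 2.8³/12 = 3.58549 m⁴.
Centre of pressure: y_p = y_c + I_c/(y_c·A) = 1.4 + 3.58549/(1.4 × 5.488) = 1.4 + 0.466666 = 1.86667 m along the plane.
The resultant acts 1.4 + 0.466666 = 1.86667 m (along the plate) below the hinge at the top edge, so the moment about the hinge is M = F × 1.86667 = 36.5412 × 1.86667 = 68.2104 kN·m.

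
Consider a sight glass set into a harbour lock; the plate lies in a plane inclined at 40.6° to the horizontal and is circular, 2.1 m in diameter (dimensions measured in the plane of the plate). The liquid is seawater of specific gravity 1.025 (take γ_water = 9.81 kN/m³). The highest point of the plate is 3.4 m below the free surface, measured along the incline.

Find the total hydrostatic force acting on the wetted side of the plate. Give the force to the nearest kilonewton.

F ≈ 101 kN

γ = 1.025 × 9.81 = 10.05525 kN/m³.
Let θ = 40.6° be the plate's angle to the horizontal; measure y along the incline from where the plane meets the free surface. Vertical depth h = y·sinθ with sinθ = 0.650774.
The centroid is at the centre, 1.05 m below the top of the plate, so y_c = 3.4 + 1.05 = 4.45 m and h_c = 4.45 × 0.650774 = 2.89594 m.
A = π(1.05)² = 3.46361 m².
Resultant F = γ·h_c·A = 10.05525 × 2.89594 × 3.46361 = 100.858 kN.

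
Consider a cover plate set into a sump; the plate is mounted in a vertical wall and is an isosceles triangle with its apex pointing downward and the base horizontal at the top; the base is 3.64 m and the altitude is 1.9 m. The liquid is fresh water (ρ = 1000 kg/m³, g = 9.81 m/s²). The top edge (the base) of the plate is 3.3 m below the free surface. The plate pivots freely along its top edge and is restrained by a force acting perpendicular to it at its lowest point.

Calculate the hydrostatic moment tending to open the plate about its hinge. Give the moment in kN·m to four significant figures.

γ = ρg = 1000 × 9.81 = 9810 N/m³ = 9.81 kN/m³.
With the apex down, the centroid sits h/3 = 1.9/3 = 0.633333 m below the base (the top edge), so the centroid depth is h_c = 3.3 + 0.633333 = 3.93333 m.
A = ½ × 3.64 × 1.9 = 3.458 m².
Resultant F = γ·h_c·A = 9.81 × 3.93333 × 3.458 = 133.43 kN.
I_c = b·h³/36 = 3.64 × 1.9³/36 = 0.693521 m⁴.
Centre of pressure: y_p = y_c + I_c/(y_c·A) = 3.93333 + 0.693521/(3.93333 × 3.458) = 3.93333 + 0.0509887 = 3.98432 m along the plane.
The resultant acts 0.633333 + 0.0509887 = 0.684322 m (along the plate) below the hinge at the top edge, so the moment about the hinge is M = F × 0.684322 = 133.43 × 0.684322 = 91.3091 kN·m.

M ≈ 91.31 kN·m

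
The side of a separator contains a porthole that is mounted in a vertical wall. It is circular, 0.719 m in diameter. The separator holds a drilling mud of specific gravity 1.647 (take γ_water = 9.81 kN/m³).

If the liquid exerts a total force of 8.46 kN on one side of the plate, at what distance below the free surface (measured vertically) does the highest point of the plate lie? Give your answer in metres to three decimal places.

γ = 1.647 × 9.81 = 16.15707 kN/m³.
A = π(0.3595)² = 0.40602 m².
From F = γ·h_c·A, the centroid depth is h_c = 8.46/(16.15707 × 0.40602) = 1.28962 m.
The centroid is at the centre, 0.3595 m below the top of the plate, so the highest point sits at h_top = 1.28962 − 0.3595 = 0.93012 m below the surface.

d_top ≈ 0.930 m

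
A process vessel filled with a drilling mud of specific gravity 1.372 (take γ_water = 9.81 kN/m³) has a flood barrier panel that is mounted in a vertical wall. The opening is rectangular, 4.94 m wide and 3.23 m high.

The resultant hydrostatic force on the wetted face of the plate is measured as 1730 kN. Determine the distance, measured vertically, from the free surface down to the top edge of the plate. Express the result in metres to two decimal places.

d_top ≈ 6.44 m

γ = 1.372 × 9.81 = 13.45932 kN/m³.
A = 4.94 × 3.23 = 15.9562 m².
From F = γ·h_c·A, the centroid depth is h_c = 1730/(13.45932 × 15.9562) = 8.05552 m.
The centroid lies 3.23/2 = 1.615 m below the top edge, so the top edge sits at h_top = 8.05552 − 1.615 = 6.44052 m below the surface.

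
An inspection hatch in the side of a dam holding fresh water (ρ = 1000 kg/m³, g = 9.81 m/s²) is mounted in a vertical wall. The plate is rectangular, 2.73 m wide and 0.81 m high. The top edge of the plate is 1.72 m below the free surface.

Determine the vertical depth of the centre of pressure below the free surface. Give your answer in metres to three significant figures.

γ = ρg = 1000 × 9.81 = 9810 N/m³ = 9.81 kN/m³.
The centroid lies 0.81/2 = 0.405 m below the top edge, so the centroid depth is h_c = 1.72 + 0.405 = 2.125 m.
A = 2.73 × 0.81 = 2.2113 m².
Resultant F = γ·h_c·A = 9.81 × 2.125 × 2.2113 = 46.0973 kN.
I_c = b·h³/12 = 2.73 × 0.81³/12 = 0.120903 m⁴.
Centre of pressure: y_p = y_c + I_c/(y_c·A) = 2.125 + 0.120903/(2.125 × 2.2113) = 2.125 + 0.0257294 = 2.15073 m along the plane.

h_p = 2.15 m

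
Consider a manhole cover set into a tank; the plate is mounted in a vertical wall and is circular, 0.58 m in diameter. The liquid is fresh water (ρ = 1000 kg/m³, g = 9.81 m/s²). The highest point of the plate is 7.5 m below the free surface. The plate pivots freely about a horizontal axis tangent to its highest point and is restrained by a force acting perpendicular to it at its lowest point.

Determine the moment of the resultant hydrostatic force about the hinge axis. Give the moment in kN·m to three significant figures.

M ≈ 5.91 kN·m

γ = ρg = 1000 × 9.81 = 9810 N/m³ = 9.81 kN/m³.
The centroid is at the centre, 0.29 m below the top of the plate, so the centroid depth is h_c = 7.5 + 0.29 = 7.79 m.
A = π(0.29)² = 0.264208 m².
Resultant F = γ·h_c·A = 9.81 × 7.79 × 0.264208 = 20.1907 kN.
I_c = πr⁴/4 = π × 0.29⁴/4 = 0.00555497 m⁴.
Centre of pressure: y_p = y_c + I_c/(y_c·A) = 7.79 + 0.00555497/(7.79 × 0.264208) = 7.79 + 0.00269897 = 7.7927 m along the plane.
The resultant acts 0.29 + 0.00269897 = 0.292699 m (along the plate) below the hinge at the top edge, so the moment about the hinge is M = F × 0.292699 = 20.1907 × 0.292699 = 5.9098 kN·m.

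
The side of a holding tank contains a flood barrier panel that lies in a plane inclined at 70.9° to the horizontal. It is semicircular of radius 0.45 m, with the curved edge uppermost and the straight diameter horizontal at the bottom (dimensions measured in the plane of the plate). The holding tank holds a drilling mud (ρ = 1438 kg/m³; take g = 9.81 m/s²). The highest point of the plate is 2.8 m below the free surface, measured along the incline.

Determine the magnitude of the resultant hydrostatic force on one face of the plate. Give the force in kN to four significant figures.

F ≈ 12.97 kN

γ = ρg = 1438 × 9.81 / 1000 = 14.10678 kN/m³.
Let θ = 70.9° be the plate's angle to the horizontal; measure y along the incline from where the plane meets the free surface. Vertical depth h = y·sinθ with sinθ = 0.944949.
The centroid lies 4r/(3π) = 0.190986 m above the diameter, so r − 4r/(3π) = 0.45 − 0.190986 = 0.259014 m below the topmost point, so y_c = 2.8 + 0.259014 = 3.05901 m and h_c = 3.05901 × 0.944949 = 2.89061 m.
A = πr²/2 = π × 0.45²/2 = 0.318086 m².
Resultant F = γ·h_c·A = 14.10678 × 2.89061 × 0.318086 = 12.9707 kN.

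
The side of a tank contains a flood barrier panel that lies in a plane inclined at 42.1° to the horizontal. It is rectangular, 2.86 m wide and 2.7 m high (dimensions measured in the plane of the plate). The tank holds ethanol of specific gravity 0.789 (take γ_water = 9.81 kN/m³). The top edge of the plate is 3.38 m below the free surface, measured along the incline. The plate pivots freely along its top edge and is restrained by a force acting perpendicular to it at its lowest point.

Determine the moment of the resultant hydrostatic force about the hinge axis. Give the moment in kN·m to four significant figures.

M ≈ 280.2 kN·m

γ = 0.789 × 9.81 = 7.74009 kN/m³.
Let θ = 42.1° be the plate's angle to the horizontal; measure y along the incline from where the plane meets the free surface. Vertical depth h = y·sinθ with sinθ = 0.670427.
The centroid lies 2.7/2 = 1.35 m below the top edge, so y_c = 3.38 + 1.35 = 4.73 m and h_c = 4.73 × 0.670427 = 3.17112 m.
A = 2.86 × 2.7 = 7.722 m².
Resultant F = γ·h_c·A = 7.74009 × 3.17112 × 7.722 = 189.535 kN.
I_c = b·h³/12 = 2.86 × 2.7³/12 = 4.69112 m⁴.
Centre of pressure: y_p = y_c + I_c/(y_c·A) = 4.73 + 4.69112/(4.73 × 7.722) = 4.73 + 0.128436 = 4.85844 m along the plane.
The resultant acts 1.35 + 0.128436 = 1.47844 m (along the plate) below the hinge at the top edge, so the moment about the hinge is M = F × 1.47844 = 189.535 × 1.47844 = 280.216 kN·m.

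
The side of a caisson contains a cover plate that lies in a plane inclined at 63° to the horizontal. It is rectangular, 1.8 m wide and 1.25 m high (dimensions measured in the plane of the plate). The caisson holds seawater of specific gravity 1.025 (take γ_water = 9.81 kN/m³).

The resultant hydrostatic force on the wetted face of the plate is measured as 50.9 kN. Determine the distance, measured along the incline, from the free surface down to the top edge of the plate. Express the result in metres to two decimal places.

γ = 1.025 × 9.81 = 10.05525 kN/m³.
A = 1.8 × 1.25 = 2.25 m².
From F = γ·h_c·A, the centroid depth is h_c = 50.9/(10.05525 × 2.25) = 2.24979 m.
Let θ = 63° be the plate's angle to the horizontal; measure y along the incline from where the plane meets the free surface. Vertical depth h = y·sinθ with sinθ = 0.891007.
Along the incline, y_c = h_c/sinθ = 2.24979/0.891007 = 2.525 m.
The centroid lies 1.25/2 = 0.625 m below the top edge, so the top edge sits at y_top = 2.525 − 0.625 = 1.9 m along the incline.

y_top ≈ 1.90 m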